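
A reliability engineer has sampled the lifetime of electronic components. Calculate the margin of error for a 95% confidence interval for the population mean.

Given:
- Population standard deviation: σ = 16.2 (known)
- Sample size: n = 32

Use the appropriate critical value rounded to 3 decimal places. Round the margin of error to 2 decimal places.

The population standard deviation σ is known, so use the z-interval margin of error formula.

For 95% confidence, z* = 1.96 (from standard normal table)

Margin of error formula for z-interval: E = z* × σ/√n

E = 1.96 × 16.2/√32
  = 1.96 × 2.863782
  = 5.6130

Rounded to 2 decimal places:

5.61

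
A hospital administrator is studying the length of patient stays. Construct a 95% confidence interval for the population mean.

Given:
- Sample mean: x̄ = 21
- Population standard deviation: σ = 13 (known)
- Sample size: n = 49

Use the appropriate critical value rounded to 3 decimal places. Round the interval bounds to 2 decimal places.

The population standard deviation σ is known, so use a z-interval (standard normal critical value).

For 95% confidence, z* = 1.96 (from standard normal table)

Standard error: SE = σ/√n = 13/√49 = 1.857143

Margin of error: E = z* × SE = 1.96 × 1.857143 = 3.6400

Z-interval: x̄ ± E = 21 ± 3.6400 = (17.3600, 24.6400)

Rounded to 2 decimal places:

(17.36, 24.64)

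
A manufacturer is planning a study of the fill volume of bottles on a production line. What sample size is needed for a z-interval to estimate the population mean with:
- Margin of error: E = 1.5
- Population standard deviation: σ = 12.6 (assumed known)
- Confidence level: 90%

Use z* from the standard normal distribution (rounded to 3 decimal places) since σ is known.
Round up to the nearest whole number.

Using z* since population σ is known (z-interval formula).

For 90% confidence, z* = 1.645 (from standard normal table)

Sample size formula for z-interval: n = (z*σ/E)²

n = (1.645 × 12.6 / 1.5)²
  = (13.818000)²
  = 190.9371

Round up to the nearest whole number: n = 191

191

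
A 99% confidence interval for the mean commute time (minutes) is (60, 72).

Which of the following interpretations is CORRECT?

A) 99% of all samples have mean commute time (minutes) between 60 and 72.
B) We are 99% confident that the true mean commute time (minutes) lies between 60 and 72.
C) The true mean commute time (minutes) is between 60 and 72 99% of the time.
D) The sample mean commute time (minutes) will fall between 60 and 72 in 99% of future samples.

A confidence interval represents our confidence in the procedure, not a probability statement about the parameter.

Key concept: If we repeated this sampling process many times and computed a 99% CI each time, about 99% of those intervals would contain the true population parameter.

For this specific interval (60, 72):
- Midpoint (point estimate): 66
- Margin of error: 6

The correct interpretation is the one stating confidence that the true parameter lies in the interval — option B.

B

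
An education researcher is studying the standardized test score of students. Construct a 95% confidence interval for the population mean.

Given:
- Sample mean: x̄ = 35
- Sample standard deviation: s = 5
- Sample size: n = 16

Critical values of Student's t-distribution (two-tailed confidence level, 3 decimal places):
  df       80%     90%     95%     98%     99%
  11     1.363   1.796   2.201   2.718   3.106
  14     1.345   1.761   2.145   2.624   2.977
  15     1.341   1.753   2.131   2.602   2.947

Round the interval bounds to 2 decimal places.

The population standard deviation σ is unknown (only the sample standard deviation s is given), so use a t-interval with df = n - 1 = 16 - 1 = 15.

For 95% confidence with df = 15, t* = 2.131 (from t-table)

Standard error: SE = s/√n = 5/√16 = 1.250000

Margin of error: E = t* × SE = 2.131 × 1.250000 = 2.6637

T-interval: x̄ ± E = 35 ± 2.6637 = (32.3362, 37.6638)

Rounded to 2 decimal places:

(32.34, 37.66)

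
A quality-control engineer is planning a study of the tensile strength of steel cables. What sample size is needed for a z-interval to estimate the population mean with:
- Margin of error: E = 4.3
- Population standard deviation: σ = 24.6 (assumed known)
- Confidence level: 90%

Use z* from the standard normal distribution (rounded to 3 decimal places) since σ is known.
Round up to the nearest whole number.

Using z* since population σ is known (z-interval formula).

For 90% confidence, z* = 1.645 (from standard normal table)

Sample size formula for z-interval: n = (z*σ/E)²

n = (1.645 × 24.6 / 4.3)²
  = (9.410930)²
  = 88.5656

Round up to the nearest whole number: n = 89

89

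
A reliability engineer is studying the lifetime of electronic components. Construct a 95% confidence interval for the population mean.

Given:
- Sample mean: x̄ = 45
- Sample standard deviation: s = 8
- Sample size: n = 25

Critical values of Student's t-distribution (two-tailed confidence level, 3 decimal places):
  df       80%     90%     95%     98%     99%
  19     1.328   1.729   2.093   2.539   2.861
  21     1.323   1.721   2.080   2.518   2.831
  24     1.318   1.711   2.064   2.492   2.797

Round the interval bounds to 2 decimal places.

The population standard deviation σ is unknown (only the sample standard deviation s is given), so use a t-interval with df = n - 1 = 25 - 1 = 24.

For 95% confidence with df = 24, t* = 2.064 (from t-table)

Standard error: SE = s/√n = 8/√25 = 1.600000

Margin of error: E = t* × SE = 2.064 × 1.600000 = 3.3024

T-interval: x̄ ± E = 45 ± 3.3024 = (41.6976, 48.3024)

Rounded to 2 decimal places:

(41.70, 48.30)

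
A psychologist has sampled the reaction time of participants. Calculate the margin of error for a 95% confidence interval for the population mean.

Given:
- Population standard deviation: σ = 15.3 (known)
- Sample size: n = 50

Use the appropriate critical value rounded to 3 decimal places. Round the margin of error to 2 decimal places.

The population standard deviation σ is known, so use the z-interval margin of error formula.

For 95% confidence, z* = 1.96 (from standard normal table)

Margin of error formula for z-interval: E = z* × σ/√n

E = 1.96 × 15.3/√50
  = 1.96 × 2.163747
  = 4.2409

Rounded to 2 decimal places:

4.24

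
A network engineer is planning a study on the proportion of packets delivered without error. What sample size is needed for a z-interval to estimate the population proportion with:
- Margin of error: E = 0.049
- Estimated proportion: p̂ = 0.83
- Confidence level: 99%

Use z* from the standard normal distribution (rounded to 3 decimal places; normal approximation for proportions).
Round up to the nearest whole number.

Using z* for proportion z-interval (normal approximation).

For 99% confidence, z* = 2.576 (from standard normal table)

Sample size formula for proportion z-interval: n = z*²p̂(1-p̂)/E²

n = 2.576² × 0.83 × 0.17 / 0.049²
  = 6.635776 × 0.1411 / 0.002401
  = 389.9658

Round up to the nearest whole number: n = 390

390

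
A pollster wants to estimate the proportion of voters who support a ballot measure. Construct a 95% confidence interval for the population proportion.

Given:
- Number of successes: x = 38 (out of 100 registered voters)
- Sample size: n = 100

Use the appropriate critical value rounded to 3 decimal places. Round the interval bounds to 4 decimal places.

Sample proportion: p̂ = 38/100 = 0.380000

Check conditions for normal approximation:
  np̂ = 38 ≥ 10 ✓
  n(1-p̂) = 62 ≥ 10 ✓

The sample is large enough, so use a z-interval (normal approximation) for the proportion.

For 95% confidence, z* = 1.96 (from standard normal table)

Standard error: SE = √(p̂(1-p̂)/n) = √(0.380000×0.620000/100) = 0.04853864

Margin of error: E = z* × SE = 1.96 × 0.04853864 = 0.095136

Z-interval: p̂ ± E = 0.380000 ± 0.095136 = (0.284864, 0.475136)

Rounded to 4 decimal places:

(0.2849, 0.4751)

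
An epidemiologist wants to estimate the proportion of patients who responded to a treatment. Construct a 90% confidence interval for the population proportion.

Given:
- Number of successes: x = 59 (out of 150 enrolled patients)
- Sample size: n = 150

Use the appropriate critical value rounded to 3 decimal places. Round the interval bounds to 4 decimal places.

Sample proportion: p̂ = 59/150 = 0.393333

Check conditions for normal approximation:
  np̂ = 59 ≥ 10 ✓
  n(1-p̂) = 91 ≥ 10 ✓

The sample is large enough, so use a z-interval (normal approximation) for the proportion.

For 90% confidence, z* = 1.645 (from standard normal table)

Standard error: SE = √(p̂(1-p̂)/n) = √(0.393333×0.606667/150) = 0.03988502

Margin of error: E = z* × SE = 1.645 × 0.03988502 = 0.065611

Z-interval: p̂ ± E = 0.393333 ± 0.065611 = (0.327722, 0.458944)

Rounded to 4 decimal places:

(0.3277, 0.4589)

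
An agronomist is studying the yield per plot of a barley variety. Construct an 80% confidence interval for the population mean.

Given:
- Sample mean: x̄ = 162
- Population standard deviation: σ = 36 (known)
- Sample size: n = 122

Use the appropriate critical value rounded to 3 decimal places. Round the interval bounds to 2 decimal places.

The population standard deviation σ is known, so use a z-interval (standard normal critical value).

For 80% confidence, z* = 1.282 (from standard normal table)

Standard error: SE = σ/√n = 36/√122 = 3.259287

Margin of error: E = z* × SE = 1.282 × 3.259287 = 4.1784

Z-interval: x̄ ± E = 162 ± 4.1784 = (157.8216, 166.1784)

Rounded to 2 decimal places:

(157.82, 166.18)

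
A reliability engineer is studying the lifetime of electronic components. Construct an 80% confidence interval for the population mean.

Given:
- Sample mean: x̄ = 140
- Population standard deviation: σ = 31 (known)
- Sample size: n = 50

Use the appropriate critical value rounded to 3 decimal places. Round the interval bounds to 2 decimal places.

The population standard deviation σ is known, so use a z-interval (standard normal critical value).

For 80% confidence, z* = 1.282 (from standard normal table)

Standard error: SE = σ/√n = 31/√50 = 4.384062

Margin of error: E = z* × SE = 1.282 × 4.384062 = 5.6204

Z-interval: x̄ ± E = 140 ± 5.6204 = (134.3796, 145.6204)

Rounded to 2 decimal places:

(134.38, 145.62)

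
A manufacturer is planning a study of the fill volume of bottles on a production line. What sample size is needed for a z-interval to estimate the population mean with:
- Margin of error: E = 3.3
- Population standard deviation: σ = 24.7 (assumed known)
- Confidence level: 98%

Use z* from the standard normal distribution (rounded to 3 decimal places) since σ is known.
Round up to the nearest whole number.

Using z* since population σ is known (z-interval formula).

For 98% confidence, z* = 2.326 (from standard normal table)

Sample size formula for z-interval: n = (z*σ/E)²

n = (2.326 × 24.7 / 3.3)²
  = (17.409758)²
  = 303.0997

Round up to the nearest whole number: n = 304

304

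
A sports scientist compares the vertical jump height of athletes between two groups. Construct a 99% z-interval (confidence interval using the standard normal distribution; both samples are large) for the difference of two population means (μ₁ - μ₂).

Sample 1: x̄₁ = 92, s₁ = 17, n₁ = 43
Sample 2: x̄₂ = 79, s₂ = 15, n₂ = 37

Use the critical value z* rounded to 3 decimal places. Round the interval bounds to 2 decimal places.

Both samples are large (n₁ = 43 ≥ 30, n₂ = 37 ≥ 30), so a z-interval for the difference of means applies.

Point estimate: x̄₁ - x̄₂ = 92 - 79 = 13

Standard error: SE = √(s₁²/n₁ + s₂²/n₂)
= √(17²/43 + 15²/37)
= √(6.720930 + 6.081081)
= 3.577990

For 99% confidence, z* = 2.576 (from standard normal table)
Margin of error: E = z* × SE = 2.576 × 3.577990 = 9.2169

Z-interval: (x̄₁ - x̄₂) ± E = 13 ± 9.2169 = (3.7831, 22.2169)

Rounded to 2 decimal places:

(3.78, 22.22)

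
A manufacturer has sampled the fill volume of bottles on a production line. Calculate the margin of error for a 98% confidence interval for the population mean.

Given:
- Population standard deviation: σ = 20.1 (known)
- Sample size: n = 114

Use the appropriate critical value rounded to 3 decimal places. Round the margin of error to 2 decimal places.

The population standard deviation σ is known, so use the z-interval margin of error formula.

For 98% confidence, z* = 2.326 (from standard normal table)

Margin of error formula for z-interval: E = z* × σ/√n

E = 2.326 × 20.1/√114
  = 2.326 × 1.882537
  = 4.3788

Rounded to 2 decimal places:

4.38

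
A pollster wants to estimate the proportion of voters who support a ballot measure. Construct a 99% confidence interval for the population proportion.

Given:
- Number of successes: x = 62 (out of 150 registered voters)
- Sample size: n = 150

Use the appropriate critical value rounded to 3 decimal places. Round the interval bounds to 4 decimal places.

Sample proportion: p̂ = 62/150 = 0.413333

Check conditions for normal approximation:
  np̂ = 62 ≥ 10 ✓
  n(1-p̂) = 88 ≥ 10 ✓

The sample is large enough, so use a z-interval (normal approximation) for the proportion.

For 99% confidence, z* = 2.576 (from standard normal table)

Standard error: SE = √(p̂(1-p̂)/n) = √(0.413333×0.586667/150) = 0.04020687

Margin of error: E = z* × SE = 2.576 × 0.04020687 = 0.103573

Z-interval: p̂ ± E = 0.413333 ± 0.103573 = (0.309760, 0.516906)

Rounded to 4 decimal places:

(0.3098, 0.5169)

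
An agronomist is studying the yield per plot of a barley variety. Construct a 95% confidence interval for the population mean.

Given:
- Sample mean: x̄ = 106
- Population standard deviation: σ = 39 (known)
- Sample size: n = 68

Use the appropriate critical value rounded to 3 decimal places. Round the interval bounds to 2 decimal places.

The population standard deviation σ is known, so use a z-interval (standard normal critical value).

For 95% confidence, z* = 1.96 (from standard normal table)

Standard error: SE = σ/√n = 39/√68 = 4.729445

Margin of error: E = z* × SE = 1.96 × 4.729445 = 9.2697

Z-interval: x̄ ± E = 106 ± 9.2697 = (96.7303, 115.2697)

Rounded to 2 decimal places:

(96.73, 115.27)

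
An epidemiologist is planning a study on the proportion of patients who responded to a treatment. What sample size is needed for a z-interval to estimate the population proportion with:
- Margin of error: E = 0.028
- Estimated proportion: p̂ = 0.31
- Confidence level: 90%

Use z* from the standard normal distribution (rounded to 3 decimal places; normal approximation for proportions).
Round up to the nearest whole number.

Using z* for proportion z-interval (normal approximation).

For 90% confidence, z* = 1.645 (from standard normal table)

Sample size formula for proportion z-interval: n = z*²p̂(1-p̂)/E²

n = 1.645² × 0.31 × 0.69 / 0.028²
  = 2.706025 × 0.2139 / 0.000784
  = 738.2892

Round up to the nearest whole number: n = 739

739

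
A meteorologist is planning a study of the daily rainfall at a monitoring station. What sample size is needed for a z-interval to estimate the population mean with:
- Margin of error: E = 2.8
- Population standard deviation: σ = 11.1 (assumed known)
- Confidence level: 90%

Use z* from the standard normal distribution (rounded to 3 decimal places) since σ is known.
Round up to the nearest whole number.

Using z* since population σ is known (z-interval formula).

For 90% confidence, z* = 1.645 (from standard normal table)

Sample size formula for z-interval: n = (z*σ/E)²

n = (1.645 × 11.1 / 2.8)²
  = (6.521250)²
  = 42.5267

Round up to the nearest whole number: n = 43

43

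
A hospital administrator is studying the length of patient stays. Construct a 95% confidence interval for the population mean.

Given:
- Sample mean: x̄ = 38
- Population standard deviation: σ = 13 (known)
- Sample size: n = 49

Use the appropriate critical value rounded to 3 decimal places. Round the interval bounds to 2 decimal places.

The population standard deviation σ is known, so use a z-interval (standard normal critical value).

For 95% confidence, z* = 1.96 (from standard normal table)

Standard error: SE = σ/√n = 13/√49 = 1.857143

Margin of error: E = z* × SE = 1.96 × 1.857143 = 3.6400

Z-interval: x̄ ± E = 38 ± 3.6400 = (34.3600, 41.6400)

Rounded to 2 decimal places:

(34.36, 41.64)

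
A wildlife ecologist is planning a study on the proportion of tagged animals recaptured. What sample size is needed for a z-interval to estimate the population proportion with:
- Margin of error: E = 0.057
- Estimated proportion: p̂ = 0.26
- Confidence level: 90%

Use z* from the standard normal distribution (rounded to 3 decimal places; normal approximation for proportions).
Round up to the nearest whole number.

Using z* for proportion z-interval (normal approximation).

For 90% confidence, z* = 1.645 (from standard normal table)

Sample size formula for proportion z-interval: n = z*²p̂(1-p̂)/E²

n = 1.645² × 0.26 × 0.74 / 0.057²
  = 2.706025 × 0.1924 / 0.003249
  = 160.2460

Round up to the nearest whole number: n = 161

161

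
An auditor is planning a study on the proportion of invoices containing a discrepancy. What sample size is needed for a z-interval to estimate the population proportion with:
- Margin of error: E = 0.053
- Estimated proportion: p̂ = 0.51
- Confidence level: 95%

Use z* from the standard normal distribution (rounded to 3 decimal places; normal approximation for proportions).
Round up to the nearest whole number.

Using z* for proportion z-interval (normal approximation).

For 95% confidence, z* = 1.96 (from standard normal table)

Sample size formula for proportion z-interval: n = z*²p̂(1-p̂)/E²

n = 1.96² × 0.51 × 0.49 / 0.053²
  = 3.8416 × 0.2499 / 0.002809
  = 341.7643

Round up to the nearest whole number: n = 342

342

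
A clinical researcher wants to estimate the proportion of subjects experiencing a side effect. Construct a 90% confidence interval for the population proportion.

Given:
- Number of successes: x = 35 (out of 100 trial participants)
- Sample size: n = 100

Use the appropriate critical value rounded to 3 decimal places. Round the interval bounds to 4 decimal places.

Sample proportion: p̂ = 35/100 = 0.350000

Check conditions for normal approximation:
  np̂ = 35 ≥ 10 ✓
  n(1-p̂) = 65 ≥ 10 ✓

The sample is large enough, so use a z-interval (normal approximation) for the proportion.

For 90% confidence, z* = 1.645 (from standard normal table)

Standard error: SE = √(p̂(1-p̂)/n) = √(0.350000×0.650000/100) = 0.04769696

Margin of error: E = z* × SE = 1.645 × 0.04769696 = 0.078461

Z-interval: p̂ ± E = 0.350000 ± 0.078461 = (0.271539, 0.428461)

Rounded to 4 decimal places:

(0.2715, 0.4285)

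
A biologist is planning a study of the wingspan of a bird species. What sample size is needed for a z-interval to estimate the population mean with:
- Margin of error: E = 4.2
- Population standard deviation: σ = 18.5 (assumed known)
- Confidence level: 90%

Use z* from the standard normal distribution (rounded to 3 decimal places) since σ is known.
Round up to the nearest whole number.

Using z* since population σ is known (z-interval formula).

For 90% confidence, z* = 1.645 (from standard normal table)

Sample size formula for z-interval: n = (z*σ/E)²

n = (1.645 × 18.5 / 4.2)²
  = (7.245833)²
  = 52.5021

Round up to the nearest whole number: n = 53

53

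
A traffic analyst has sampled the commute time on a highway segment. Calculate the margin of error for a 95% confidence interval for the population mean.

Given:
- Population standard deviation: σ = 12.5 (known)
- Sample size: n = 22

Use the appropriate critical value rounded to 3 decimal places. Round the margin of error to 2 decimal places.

The population standard deviation σ is known, so use the z-interval margin of error formula.

For 95% confidence, z* = 1.96 (from standard normal table)

Margin of error formula for z-interval: E = z* × σ/√n

E = 1.96 × 12.5/√22
  = 1.96 × 2.665009
  = 5.2234

Rounded to 2 decimal places:

5.22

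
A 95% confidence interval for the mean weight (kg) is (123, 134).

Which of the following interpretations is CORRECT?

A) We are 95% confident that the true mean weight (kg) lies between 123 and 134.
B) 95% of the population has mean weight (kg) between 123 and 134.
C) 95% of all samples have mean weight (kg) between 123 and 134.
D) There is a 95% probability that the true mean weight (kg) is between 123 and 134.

A confidence interval represents our confidence in the procedure, not a probability statement about the parameter.

Key concept: If we repeated this sampling process many times and computed a 95% CI each time, about 95% of those intervals would contain the true population parameter.

For this specific interval (123, 134):
- Midpoint (point estimate): 128.5
- Margin of error: 5.5

The correct interpretation is the one stating confidence that the true parameter lies in the interval — option A.

A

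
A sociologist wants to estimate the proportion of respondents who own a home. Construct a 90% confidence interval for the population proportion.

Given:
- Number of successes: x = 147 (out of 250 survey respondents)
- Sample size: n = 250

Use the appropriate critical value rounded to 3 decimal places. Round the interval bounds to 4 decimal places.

Sample proportion: p̂ = 147/250 = 0.588000

Check conditions for normal approximation:
  np̂ = 147 ≥ 10 ✓
  n(1-p̂) = 103 ≥ 10 ✓

The sample is large enough, so use a z-interval (normal approximation) for the proportion.

For 90% confidence, z* = 1.645 (from standard normal table)

Standard error: SE = √(p̂(1-p̂)/n) = √(0.588000×0.412000/250) = 0.03112915

Margin of error: E = z* × SE = 1.645 × 0.03112915 = 0.051207

Z-interval: p̂ ± E = 0.588000 ± 0.051207 = (0.536793, 0.639207)

Rounded to 4 decimal places:

(0.5368, 0.6392)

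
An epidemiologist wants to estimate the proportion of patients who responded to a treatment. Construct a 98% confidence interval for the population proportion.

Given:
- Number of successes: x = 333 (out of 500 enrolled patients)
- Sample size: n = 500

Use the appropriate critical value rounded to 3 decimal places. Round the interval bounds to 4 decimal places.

Sample proportion: p̂ = 333/500 = 0.666000

Check conditions for normal approximation:
  np̂ = 333 ≥ 10 ✓
  n(1-p̂) = 167 ≥ 10 ✓

The sample is large enough, so use a z-interval (normal approximation) for the proportion.

For 98% confidence, z* = 2.326 (from standard normal table)

Standard error: SE = √(p̂(1-p̂)/n) = √(0.666000×0.334000/500) = 0.02109237

Margin of error: E = z* × SE = 2.326 × 0.02109237 = 0.049061

Z-interval: p̂ ± E = 0.666000 ± 0.049061 = (0.616939, 0.715061)

Rounded to 4 decimal places:

(0.6169, 0.7151)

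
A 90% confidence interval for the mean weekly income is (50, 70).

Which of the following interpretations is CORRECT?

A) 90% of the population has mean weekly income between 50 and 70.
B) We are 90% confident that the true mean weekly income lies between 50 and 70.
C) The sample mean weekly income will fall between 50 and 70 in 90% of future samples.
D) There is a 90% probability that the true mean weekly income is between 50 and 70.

A confidence interval represents our confidence in the procedure, not a probability statement about the parameter.

Key concept: If we repeated this sampling process many times and computed a 90% CI each time, about 90% of those intervals would contain the true population parameter.

For this specific interval (50, 70):
- Midpoint (point estimate): 60
- Margin of error: 10

The correct interpretation is the one stating confidence that the true parameter lies in the interval — option B.

B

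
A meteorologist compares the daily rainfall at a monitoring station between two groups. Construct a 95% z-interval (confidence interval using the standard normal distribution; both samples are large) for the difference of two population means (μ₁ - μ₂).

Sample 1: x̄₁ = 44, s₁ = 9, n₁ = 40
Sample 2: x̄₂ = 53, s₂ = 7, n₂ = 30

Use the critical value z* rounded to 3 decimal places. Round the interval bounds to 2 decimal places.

Both samples are large (n₁ = 40 ≥ 30, n₂ = 30 ≥ 30), so a z-interval for the difference of means applies.

Point estimate: x̄₁ - x̄₂ = 44 - 53 = -9

Standard error: SE = √(s₁²/n₁ + s₂²/n₂)
= √(9²/40 + 7²/30)
= √(2.025000 + 1.633333)
= 1.912677

For 95% confidence, z* = 1.96 (from standard normal table)
Margin of error: E = z* × SE = 1.96 × 1.912677 = 3.7488

Z-interval: (x̄₁ - x̄₂) ± E = -9 ± 3.7488 = (-12.7488, -5.2512)

Rounded to 2 decimal places:

(-12.75, -5.25)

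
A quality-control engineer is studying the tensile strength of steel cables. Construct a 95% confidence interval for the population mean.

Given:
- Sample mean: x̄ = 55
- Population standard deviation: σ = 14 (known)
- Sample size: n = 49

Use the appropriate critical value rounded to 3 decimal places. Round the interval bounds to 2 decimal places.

The population standard deviation σ is known, so use a z-interval (standard normal critical value).

For 95% confidence, z* = 1.96 (from standard normal table)

Standard error: SE = σ/√n = 14/√49 = 2.000000

Margin of error: E = z* × SE = 1.96 × 2.000000 = 3.9200

Z-interval: x̄ ± E = 55 ± 3.9200 = (51.0800, 58.9200)

Rounded to 2 decimal places:

(51.08, 58.92)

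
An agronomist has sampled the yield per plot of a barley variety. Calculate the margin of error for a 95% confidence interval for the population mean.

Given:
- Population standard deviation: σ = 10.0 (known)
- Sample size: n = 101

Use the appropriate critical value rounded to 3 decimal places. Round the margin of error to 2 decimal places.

The population standard deviation σ is known, so use the z-interval margin of error formula.

For 95% confidence, z* = 1.96 (from standard normal table)

Margin of error formula for z-interval: E = z* × σ/√n

E = 1.96 × 10.0/√101
  = 1.96 × 0.995037
  = 1.9503

Rounded to 2 decimal places:

1.95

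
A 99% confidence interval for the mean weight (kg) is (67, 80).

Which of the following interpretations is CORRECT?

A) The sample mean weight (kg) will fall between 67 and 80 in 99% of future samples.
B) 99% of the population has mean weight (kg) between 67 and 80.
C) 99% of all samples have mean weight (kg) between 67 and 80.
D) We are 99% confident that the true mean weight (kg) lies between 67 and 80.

A confidence interval represents our confidence in the procedure, not a probability statement about the parameter.

Key concept: If we repeated this sampling process many times and computed a 99% CI each time, about 99% of those intervals would contain the true population parameter.

For this specific interval (67, 80):
- Midpoint (point estimate): 73.5
- Margin of error: 6.5

The correct interpretation is the one stating confidence that the true parameter lies in the interval — option D.

D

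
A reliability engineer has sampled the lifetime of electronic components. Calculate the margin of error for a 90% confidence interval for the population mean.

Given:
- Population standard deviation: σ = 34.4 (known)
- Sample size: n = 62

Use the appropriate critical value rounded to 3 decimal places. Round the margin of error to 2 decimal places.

The population standard deviation σ is known, so use the z-interval margin of error formula.

For 90% confidence, z* = 1.645 (from standard normal table)

Margin of error formula for z-interval: E = z* × σ/√n

E = 1.645 × 34.4/√62
  = 1.645 × 4.368804
  = 7.1867

Rounded to 2 decimal places:

7.19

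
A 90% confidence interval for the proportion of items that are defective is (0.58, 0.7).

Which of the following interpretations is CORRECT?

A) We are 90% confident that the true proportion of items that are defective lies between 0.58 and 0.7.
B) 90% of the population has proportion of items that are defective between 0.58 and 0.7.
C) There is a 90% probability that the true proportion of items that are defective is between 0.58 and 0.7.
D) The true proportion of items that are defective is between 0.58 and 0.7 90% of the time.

A confidence interval represents our confidence in the procedure, not a probability statement about the parameter.

Key concept: If we repeated this sampling process many times and computed a 90% CI each time, about 90% of those intervals would contain the true population parameter.

For this specific interval (0.58, 0.7):
- Midpoint (point estimate): 0.64
- Margin of error: 0.06

The correct interpretation is the one stating confidence that the true parameter lies in the interval — option A.

A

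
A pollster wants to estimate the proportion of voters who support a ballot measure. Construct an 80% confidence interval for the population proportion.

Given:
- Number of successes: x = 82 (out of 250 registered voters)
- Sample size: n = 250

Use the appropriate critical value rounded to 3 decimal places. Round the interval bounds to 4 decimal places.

Sample proportion: p̂ = 82/250 = 0.328000

Check conditions for normal approximation:
  np̂ = 82 ≥ 10 ✓
  n(1-p̂) = 168 ≥ 10 ✓

The sample is large enough, so use a z-interval (normal approximation) for the proportion.

For 80% confidence, z* = 1.282 (from standard normal table)

Standard error: SE = √(p̂(1-p̂)/n) = √(0.328000×0.672000/250) = 0.02969283

Margin of error: E = z* × SE = 1.282 × 0.02969283 = 0.038066

Z-interval: p̂ ± E = 0.328000 ± 0.038066 = (0.289934, 0.366066)

Rounded to 4 decimal places:

(0.2899, 0.3661)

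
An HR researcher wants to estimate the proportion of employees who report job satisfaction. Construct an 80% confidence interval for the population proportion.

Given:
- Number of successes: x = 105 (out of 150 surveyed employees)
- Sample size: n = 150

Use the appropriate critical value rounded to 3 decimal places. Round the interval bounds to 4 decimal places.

Sample proportion: p̂ = 105/150 = 0.700000

Check conditions for normal approximation:
  np̂ = 105 ≥ 10 ✓
  n(1-p̂) = 45 ≥ 10 ✓

The sample is large enough, so use a z-interval (normal approximation) for the proportion.

For 80% confidence, z* = 1.282 (from standard normal table)

Standard error: SE = √(p̂(1-p̂)/n) = √(0.700000×0.300000/150) = 0.03741657

Margin of error: E = z* × SE = 1.282 × 0.03741657 = 0.047968

Z-interval: p̂ ± E = 0.700000 ± 0.047968 = (0.652032, 0.747968)

Rounded to 4 decimal places:

(0.6520, 0.7480)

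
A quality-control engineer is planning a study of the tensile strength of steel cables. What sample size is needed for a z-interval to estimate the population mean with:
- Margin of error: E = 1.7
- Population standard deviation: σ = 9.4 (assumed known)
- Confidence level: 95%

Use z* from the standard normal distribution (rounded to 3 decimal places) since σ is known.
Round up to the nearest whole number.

Using z* since population σ is known (z-interval formula).

For 95% confidence, z* = 1.96 (from standard normal table)

Sample size formula for z-interval: n = (z*σ/E)²

n = (1.96 × 9.4 / 1.7)²
  = (10.837647)²
  = 117.4546

Round up to the nearest whole number: n = 118

118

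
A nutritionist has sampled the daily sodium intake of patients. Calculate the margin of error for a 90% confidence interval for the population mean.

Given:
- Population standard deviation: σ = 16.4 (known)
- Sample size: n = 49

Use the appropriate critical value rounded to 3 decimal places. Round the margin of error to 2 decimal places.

The population standard deviation σ is known, so use the z-interval margin of error formula.

For 90% confidence, z* = 1.645 (from standard normal table)

Margin of error formula for z-interval: E = z* × σ/√n

E = 1.645 × 16.4/√49
  = 1.645 × 2.342857
  = 3.8540

Rounded to 2 decimal places:

3.85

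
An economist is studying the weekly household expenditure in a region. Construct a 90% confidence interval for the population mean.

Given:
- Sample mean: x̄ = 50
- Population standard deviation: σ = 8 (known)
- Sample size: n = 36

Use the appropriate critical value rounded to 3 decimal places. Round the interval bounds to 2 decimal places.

The population standard deviation σ is known, so use a z-interval (standard normal critical value).

For 90% confidence, z* = 1.645 (from standard normal table)

Standard error: SE = σ/√n = 8/√36 = 1.333333

Margin of error: E = z* × SE = 1.645 × 1.333333 = 2.1933

Z-interval: x̄ ± E = 50 ± 2.1933 = (47.8067, 52.1933)

Rounded to 2 decimal places:

(47.81, 52.19)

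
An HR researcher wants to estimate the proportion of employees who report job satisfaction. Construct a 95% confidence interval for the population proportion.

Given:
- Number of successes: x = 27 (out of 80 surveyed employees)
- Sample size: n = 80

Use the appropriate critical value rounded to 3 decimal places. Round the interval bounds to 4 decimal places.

Sample proportion: p̂ = 27/80 = 0.337500

Check conditions for normal approximation:
  np̂ = 27 ≥ 10 ✓
  n(1-p̂) = 53 ≥ 10 ✓

The sample is large enough, so use a z-interval (normal approximation) for the proportion.

For 95% confidence, z* = 1.96 (from standard normal table)

Standard error: SE = √(p̂(1-p̂)/n) = √(0.337500×0.662500/80) = 0.05286702

Margin of error: E = z* × SE = 1.96 × 0.05286702 = 0.103619

Z-interval: p̂ ± E = 0.337500 ± 0.103619 = (0.233881, 0.441119)

Rounded to 4 decimal places:

(0.2339, 0.4411)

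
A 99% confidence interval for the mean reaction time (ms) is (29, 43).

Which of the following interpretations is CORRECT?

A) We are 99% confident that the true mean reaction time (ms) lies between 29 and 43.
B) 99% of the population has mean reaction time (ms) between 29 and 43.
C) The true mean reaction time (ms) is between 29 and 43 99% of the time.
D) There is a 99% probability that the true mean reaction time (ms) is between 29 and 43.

A confidence interval represents our confidence in the procedure, not a probability statement about the parameter.

Key concept: If we repeated this sampling process many times and computed a 99% CI each time, about 99% of those intervals would contain the true population parameter.

For this specific interval (29, 43):
- Midpoint (point estimate): 36
- Margin of error: 7

The correct interpretation is the one stating confidence that the true parameter lies in the interval — option A.

A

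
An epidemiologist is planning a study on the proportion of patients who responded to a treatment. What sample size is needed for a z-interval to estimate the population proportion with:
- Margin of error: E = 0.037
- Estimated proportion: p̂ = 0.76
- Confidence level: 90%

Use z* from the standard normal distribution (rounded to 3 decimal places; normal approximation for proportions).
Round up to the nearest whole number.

Using z* for proportion z-interval (normal approximation).

For 90% confidence, z* = 1.645 (from standard normal table)

Sample size formula for proportion z-interval: n = z*²p̂(1-p̂)/E²

n = 1.645² × 0.76 × 0.24 / 0.037²
  = 2.706025 × 0.1824 / 0.001369
  = 360.5398

Round up to the nearest whole number: n = 361

361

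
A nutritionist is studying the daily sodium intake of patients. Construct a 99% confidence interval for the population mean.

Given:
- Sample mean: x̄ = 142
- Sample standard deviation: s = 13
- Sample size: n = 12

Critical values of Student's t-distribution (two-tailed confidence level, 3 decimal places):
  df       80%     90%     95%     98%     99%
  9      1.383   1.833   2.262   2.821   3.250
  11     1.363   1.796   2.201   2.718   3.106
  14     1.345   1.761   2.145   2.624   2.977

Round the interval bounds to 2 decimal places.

The population standard deviation σ is unknown (only the sample standard deviation s is given), so use a t-interval with df = n - 1 = 12 - 1 = 11.

For 99% confidence with df = 11, t* = 3.106 (from t-table)

Standard error: SE = s/√n = 13/√12 = 3.752777

Margin of error: E = t* × SE = 3.106 × 3.752777 = 11.6561

T-interval: x̄ ± E = 142 ± 11.6561 = (130.3439, 153.6561)

Rounded to 2 decimal places:

(130.34, 153.66)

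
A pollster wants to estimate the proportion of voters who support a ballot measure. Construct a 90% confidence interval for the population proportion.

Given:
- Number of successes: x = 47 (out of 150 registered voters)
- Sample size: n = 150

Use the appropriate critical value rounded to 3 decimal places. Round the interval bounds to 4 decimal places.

Sample proportion: p̂ = 47/150 = 0.313333

Check conditions for normal approximation:
  np̂ = 47 ≥ 10 ✓
  n(1-p̂) = 103 ≥ 10 ✓

The sample is large enough, so use a z-interval (normal approximation) for the proportion.

For 90% confidence, z* = 1.645 (from standard normal table)

Standard error: SE = √(p̂(1-p̂)/n) = √(0.313333×0.686667/150) = 0.03787308

Margin of error: E = z* × SE = 1.645 × 0.03787308 = 0.062301

Z-interval: p̂ ± E = 0.313333 ± 0.062301 = (0.251032, 0.375635)

Rounded to 4 decimal places:

(0.2510, 0.3756)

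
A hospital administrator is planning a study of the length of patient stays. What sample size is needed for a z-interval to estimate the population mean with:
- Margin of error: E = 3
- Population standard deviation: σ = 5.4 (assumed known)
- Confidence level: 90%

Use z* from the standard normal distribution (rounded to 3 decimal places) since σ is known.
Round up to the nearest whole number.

Using z* since population σ is known (z-interval formula).

For 90% confidence, z* = 1.645 (from standard normal table)

Sample size formula for z-interval: n = (z*σ/E)²

n = (1.645 × 5.4 / 3)²
  = (2.961000)²
  = 8.7675

Round up to the nearest whole number: n = 9

9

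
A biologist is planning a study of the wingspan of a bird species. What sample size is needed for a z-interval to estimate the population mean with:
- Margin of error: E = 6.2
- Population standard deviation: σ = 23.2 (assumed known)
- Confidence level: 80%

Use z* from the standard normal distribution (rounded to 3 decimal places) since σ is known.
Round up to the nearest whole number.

Using z* since population σ is known (z-interval formula).

For 80% confidence, z* = 1.282 (from standard normal table)

Sample size formula for z-interval: n = (z*σ/E)²

n = (1.282 × 23.2 / 6.2)²
  = (4.797161)²
  = 23.0128

Round up to the nearest whole number: n = 24

24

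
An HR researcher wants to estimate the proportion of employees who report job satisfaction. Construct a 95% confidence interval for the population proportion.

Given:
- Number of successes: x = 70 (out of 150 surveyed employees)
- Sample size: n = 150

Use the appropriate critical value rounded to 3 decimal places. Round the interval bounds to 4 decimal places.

Sample proportion: p̂ = 70/150 = 0.466667

Check conditions for normal approximation:
  np̂ = 70 ≥ 10 ✓
  n(1-p̂) = 80 ≥ 10 ✓

The sample is large enough, so use a z-interval (normal approximation) for the proportion.

For 95% confidence, z* = 1.96 (from standard normal table)

Standard error: SE = √(p̂(1-p̂)/n) = √(0.466667×0.533333/150) = 0.04073401

Margin of error: E = z* × SE = 1.96 × 0.04073401 = 0.079839

Z-interval: p̂ ± E = 0.466667 ± 0.079839 = (0.386828, 0.546505)

Rounded to 4 decimal places:

(0.3868, 0.5465)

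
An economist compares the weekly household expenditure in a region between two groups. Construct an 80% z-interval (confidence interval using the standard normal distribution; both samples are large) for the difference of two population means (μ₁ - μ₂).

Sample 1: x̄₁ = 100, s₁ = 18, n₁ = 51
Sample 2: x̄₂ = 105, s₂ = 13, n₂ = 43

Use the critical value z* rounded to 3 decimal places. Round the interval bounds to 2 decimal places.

Both samples are large (n₁ = 51 ≥ 30, n₂ = 43 ≥ 30), so a z-interval for the difference of means applies.

Point estimate: x̄₁ - x̄₂ = 100 - 105 = -5

Standard error: SE = √(s₁²/n₁ + s₂²/n₂)
= √(18²/51 + 13²/43)
= √(6.352941 + 3.930233)
= 3.206739

For 80% confidence, z* = 1.282 (from standard normal table)
Margin of error: E = z* × SE = 1.282 × 3.206739 = 4.1110

Z-interval: (x̄₁ - x̄₂) ± E = -5 ± 4.1110 = (-9.1110, -0.8890)

Rounded to 2 decimal places:

(-9.11, -0.89)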